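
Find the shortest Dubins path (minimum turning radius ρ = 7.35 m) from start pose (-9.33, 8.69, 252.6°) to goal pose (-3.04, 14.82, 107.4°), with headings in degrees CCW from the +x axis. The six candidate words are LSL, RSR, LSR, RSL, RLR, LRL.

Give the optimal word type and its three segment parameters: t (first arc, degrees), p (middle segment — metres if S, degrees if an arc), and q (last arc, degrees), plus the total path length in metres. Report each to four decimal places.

Let ψ = atan2(Δy, Δx) = atan2(6.13, 6.29) = 44.2619° be the start→goal bearing.
Normalize: d = |goal − start| / ρ = 8.782995/7.35 = 1.194965, α = (θ_start − ψ) mod 360° = 208.3381° = 3.636185 rad, β = (θ_goal − ψ) mod 360° = 63.1381° = 1.101967 rad.
Common terms: sin α = -0.474673, cos α = -0.880162, sin β = 0.892098, cos β = 0.451842, cos(α−β) = -0.821149, d² = 1.427942. Work in radians in the unit-radius frame; every candidate has L = ρ·(t + p + q).
LSL: p² = 2 + d² − 2cos(α−β) + 2d(sin α − sin β) = 1.803752; p = √p² = 1.343039; φ = atan2(cos β − cos α, d + sin α − sin β) = 1.699071 rad; t = (φ − α) mod 2π = 4.346071 rad, q = (β − φ) mod 2π = 5.686081 rad → L = 7.35·(4.346071 + 1.343039 + 5.686081) = 7.35·11.375191 = 83.607654 m
RSR: p² = 2 + d² − 2cos(α−β) + 2d(sin β − sin α) = 8.336728; p = √p² = 2.887339; φ = atan2(cos α − cos β, d − sin α + sin β) = -0.479489 rad; t = (α − φ) mod 2π = 4.115674 rad, q = (φ − β) mod 2π = 4.701729 rad → L = 7.35·(4.115674 + 2.887339 + 4.701729) = 7.35·11.704743 = 86.029859 m
LSR: p² = d² − 2 + 2cos(α−β) + 2d(sin α + sin β) = -1.216740 < 0 → infeasible
RSL: p² = d² − 2 + 2cos(α−β) − 2d(sin α + sin β) = -3.211973 < 0 → infeasible
RLR: c = (6 − d² + 2cos(α−β) + 2d(sin α − sin β))/8 = -0.042091; p = 2π − arccos c = 4.670285 rad; φ = atan2(cos α − cos β, d − sin α + sin β) = -0.479489 rad; t = (α − φ + p/2) mod 2π = 0.167632 rad, q = (α − β − t + p) mod 2π = 0.753687 rad → L = 7.35·(0.167632 + 4.670285 + 0.753687) = 7.35·5.591604 = 41.098287 m
LRL: c = (6 − d² + 2cos(α−β) − 2d(sin α − sin β))/8 = 0.774531; p = 2π − arccos c = 5.598362 rad; φ = atan2(cos β − cos α, d + sin α − sin β) = 1.699071 rad; t = (φ − α + p/2) mod 2π = 0.862067 rad, q = (β − α − t + p) mod 2π = 2.202077 rad → L = 7.35·(0.862067 + 5.598362 + 2.202077) = 7.35·8.662506 = 63.669421 m
Shortest: RLR with L = 41.098287 m ≈ 41.0983 m
Convert RLR to answer units (arcs ×180/π): t = 0.167632·180/π = 9.6046°, p = 4.670285·180/π = 267.5876°, q = 0.753687·180/π = 43.1831°, L = 41.0983 m.

RLR: t = 9.6046°, p = 267.5876°, q = 43.1831°, L = 41.0983 m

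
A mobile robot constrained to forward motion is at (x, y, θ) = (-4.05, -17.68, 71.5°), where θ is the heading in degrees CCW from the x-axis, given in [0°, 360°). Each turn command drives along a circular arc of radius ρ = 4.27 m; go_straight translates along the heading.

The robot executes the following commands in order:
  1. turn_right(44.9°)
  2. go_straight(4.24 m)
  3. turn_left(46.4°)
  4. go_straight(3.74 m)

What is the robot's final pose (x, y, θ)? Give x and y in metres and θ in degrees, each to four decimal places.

set_pose: (x, y, θ) = (-4.0500, -17.6800, 71.5000°), ρ = 4.27
turn_right(44.9°): centre at ρ to the right, rotate −44.9° → (-1.9126, -15.2169, 26.6000°)
go_straight(4.24): x += 4.24·cos θ, y += 4.24·sin θ → (1.8786, -13.3184, 26.6000°)
turn_left(46.4°): centre at ρ to the left, rotate +46.4° → (4.0501, -10.7487, 73.0000°)
go_straight(3.74): x += 3.74·cos θ, y += 3.74·sin θ → (5.1436, -7.1722, 73.0000°)

(5.1436, -7.1722, 73.0000°)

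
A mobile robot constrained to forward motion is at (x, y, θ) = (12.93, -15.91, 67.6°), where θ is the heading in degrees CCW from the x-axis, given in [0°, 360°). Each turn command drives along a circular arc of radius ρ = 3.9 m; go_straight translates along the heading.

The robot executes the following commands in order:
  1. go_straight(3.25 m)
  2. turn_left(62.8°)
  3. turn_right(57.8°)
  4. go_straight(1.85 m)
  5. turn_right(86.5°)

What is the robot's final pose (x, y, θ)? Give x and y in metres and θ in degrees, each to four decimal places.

(17.9929, -0.8126, 346.1000°)

set_pose: (x, y, θ) = (12.9300, -15.9100, 67.6000°), ρ = 3.9
go_straight(3.25): x += 3.25·cos θ, y += 3.25·sin θ → (14.1685, -12.9052, 67.6000°)
turn_left(62.8°): centre at ρ to the left, rotate +62.8° → (13.5327, -8.8914, 130.4000°)
turn_right(57.8°): centre at ρ to the right, rotate −57.8° → (12.7812, -5.1975, 72.6000°)
go_straight(1.85): x += 1.85·cos θ, y += 1.85·sin θ → (13.3344, -3.4321, 72.6000°)
turn_right(86.5°): centre at ρ to the right, rotate −86.5° → (17.9929, -0.8126, -13.9000° ≡ 346.1000°)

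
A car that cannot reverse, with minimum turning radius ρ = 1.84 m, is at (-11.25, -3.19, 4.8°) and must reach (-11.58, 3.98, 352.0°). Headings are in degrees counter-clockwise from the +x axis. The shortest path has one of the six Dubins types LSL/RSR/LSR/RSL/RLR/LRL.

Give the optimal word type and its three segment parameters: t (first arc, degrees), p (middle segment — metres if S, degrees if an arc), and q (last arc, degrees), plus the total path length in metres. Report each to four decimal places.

LRL: t = 187.9807°, p = 206.8427°, q = 6.0620°, L = 12.8741 m

Let ψ = atan2(Δy, Δx) = atan2(7.17, -0.33) = 92.6352° be the start→goal bearing.
Normalize: d = |goal − start| / ρ = 7.177590/1.84 = 3.900864, α = (θ_start − ψ) mod 360° = 272.1648° = 4.750172 rad, β = (θ_goal − ψ) mod 360° = 259.3648° = 4.526770 rad.
Common terms: sin α = -0.999286, cos α = 0.037774, sin β = -0.982822, cos β = -0.184555, cos(α−β) = 0.975149, d² = 15.216741. Work in radians in the unit-radius frame; every candidate has L = ρ·(t + p + q).
LSL: p² = 2 + d² − 2cos(α−β) + 2d(sin α − sin β) = 15.137994; p = √p² = 3.890758; φ = atan2(cos β − cos α, d + sin α − sin β) = -0.057174 rad; t = (φ − α) mod 2π = 1.475839 rad, q = (β − φ) mod 2π = 4.583944 rad → L = 1.84·(1.475839 + 3.890758 + 4.583944) = 1.84·9.950541 = 18.308995 m
RSR: p² = 2 + d² − 2cos(α−β) + 2d(sin β − sin α) = 15.394891; p = √p² = 3.923632; φ = atan2(cos α − cos β, d − sin α + sin β) = 0.056694 rad; t = (α − φ) mod 2π = 4.693478 rad, q = (φ − β) mod 2π = 1.813110 rad → L = 1.84·(4.693478 + 3.923632 + 1.813110) = 1.84·10.430220 = 19.191605 m
LSR: p² = d² − 2 + 2cos(α−β) + 2d(sin α + sin β) = -0.296832 < 0 → infeasible
RSL: p² = d² − 2 + 2cos(α−β) − 2d(sin α + sin β) = 30.630912; p = √p² = 5.534520; φ = atan2(cos α + cos β, d − sin α − sin β) − atan2(2, p) = -0.371711 rad; t = (α − φ) mod 2π = 5.121883 rad, q = (β − φ) mod 2π = 4.898481 rad → L = 1.84·(5.121883 + 5.534520 + 4.898481) = 1.84·15.554885 = 28.620988 m
RLR: c = (6 − d² + 2cos(α−β) + 2d(sin α − sin β))/8 = -0.924361; p = 2π − arccos c = 3.533031 rad; φ = atan2(cos α − cos β, d − sin α + sin β) = 0.056694 rad; t = (α − φ + p/2) mod 2π = 0.176808 rad, q = (α − β − t + p) mod 2π = 3.579625 rad → L = 1.84·(0.176808 + 3.533031 + 3.579625) = 1.84·7.289463 = 13.412613 m
LRL: c = (6 − d² + 2cos(α−β) − 2d(sin α − sin β))/8 = -0.892249; p = 2π − arccos c = 3.610087 rad; φ = atan2(cos β − cos α, d + sin α − sin β) = -0.057174 rad; t = (φ − α + p/2) mod 2π = 3.280883 rad, q = (β − α − t + p) mod 2π = 0.105802 rad → L = 1.84·(3.280883 + 3.610087 + 0.105802) = 1.84·6.996771 = 12.874059 m
Shortest: LRL with L = 12.874059 m ≈ 12.8741 m
Convert LRL to answer units (arcs ×180/π): t = 3.280883·180/π = 187.9807°, p = 3.610087·180/π = 206.8427°, q = 0.105802·180/π = 6.0620°, L = 12.8741 m.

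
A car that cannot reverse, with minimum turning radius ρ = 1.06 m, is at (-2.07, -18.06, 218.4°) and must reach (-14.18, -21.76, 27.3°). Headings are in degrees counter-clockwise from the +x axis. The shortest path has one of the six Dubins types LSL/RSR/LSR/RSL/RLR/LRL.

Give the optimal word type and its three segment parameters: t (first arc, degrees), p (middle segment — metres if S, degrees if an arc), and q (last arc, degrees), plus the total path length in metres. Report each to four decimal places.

RSR: t = 11.8770°, p = 12.2552 m, q = 179.2230°, L = 15.7907 m

Let ψ = atan2(Δy, Δx) = atan2(-3.70, -12.11) = -163.0104° be the start→goal bearing.
Normalize: d = |goal − start| / ρ = 12.662626/1.06 = 11.945874, α = (θ_start − ψ) mod 360° = 21.4104° = 0.373682 rad, β = (θ_goal − ψ) mod 360° = 190.3104° = 3.321543 rad.
Common terms: sin α = 0.365045, cos α = 0.930990, sin β = -0.178980, cos β = -0.983853, cos(α−β) = -0.981293, d² = 142.703898. Work in radians in the unit-radius frame; every candidate has L = ρ·(t + p + q).
LSL: p² = 2 + d² − 2cos(α−β) + 2d(sin α − sin β) = 159.664212; p = √p² = 12.635830; φ = atan2(cos β − cos α, d + sin α − sin β) = -0.152127 rad; t = (φ − α) mod 2π = 5.757377 rad, q = (β − φ) mod 2π = 3.473669 rad → L = 1.06·(5.757377 + 12.635830 + 3.473669) = 1.06·21.866877 = 23.178890 m
RSR: p² = 2 + d² − 2cos(α−β) + 2d(sin β − sin α) = 133.668755; p = √p² = 11.561520; φ = atan2(cos α − cos β, d − sin α + sin β) = 0.166389 rad; t = (α − φ) mod 2π = 0.207293 rad, q = (φ − β) mod 2π = 3.128031 rad → L = 1.06·(0.207293 + 11.561520 + 3.128031) = 1.06·14.896845 = 15.790655 m
LSR: p² = d² − 2 + 2cos(α−β) + 2d(sin α + sin β) = 143.186731; p = √p² = 11.966066; φ = atan2(−cos α − cos β, d + sin α + sin β) − atan2(−2, p) = 0.169966 rad; t = (φ − α) mod 2π = 6.079470 rad, q = (φ − β) mod 2π = 3.131608 rad → L = 1.06·(6.079470 + 11.966066 + 3.131608) = 1.06·21.177144 = 22.447772 m
RSL: p² = d² − 2 + 2cos(α−β) − 2d(sin α + sin β) = 134.295895; p = √p² = 11.588611; φ = atan2(cos α + cos β, d − sin α − sin β) − atan2(2, p) = -0.175395 rad; t = (α − φ) mod 2π = 0.549077 rad, q = (β − φ) mod 2π = 3.496938 rad → L = 1.06·(0.549077 + 11.588611 + 3.496938) = 1.06·15.634625 = 16.572702 m
RLR: c = (6 − d² + 2cos(α−β) + 2d(sin α − sin β))/8 = -15.708594, |c| > 1 → infeasible
LRL: c = (6 − d² + 2cos(α−β) − 2d(sin α − sin β))/8 = -18.958027, |c| > 1 → infeasible
Shortest: RSR with L = 15.790655 m ≈ 15.7907 m
Convert RSR to answer units (arcs ×180/π): t = 0.207293·180/π = 11.8770°, p = ρ·p = 1.06·11.561520 = 12.2552 m, q = 3.128031·180/π = 179.2230°, L = 15.7907 m.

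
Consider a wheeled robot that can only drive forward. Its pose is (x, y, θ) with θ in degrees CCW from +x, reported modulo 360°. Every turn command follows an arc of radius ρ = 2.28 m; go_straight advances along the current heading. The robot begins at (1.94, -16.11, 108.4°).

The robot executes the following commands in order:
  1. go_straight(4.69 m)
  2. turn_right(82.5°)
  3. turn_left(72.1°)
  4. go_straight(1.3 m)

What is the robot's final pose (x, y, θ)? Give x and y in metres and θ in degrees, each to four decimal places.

(2.7081, -5.2334, 98.0000°)

set_pose: (x, y, θ) = (1.9400, -16.1100, 108.4000°), ρ = 2.28
go_straight(4.69): x += 4.69·cos θ, y += 4.69·sin θ → (0.4596, -11.6598, 108.4000°)
turn_right(82.5°): centre at ρ to the right, rotate −82.5° → (1.6271, -8.8891, 25.9000°)
turn_left(72.1°): centre at ρ to the left, rotate +72.1° → (2.8890, -6.5208, 98.0000°)
go_straight(1.3): x += 1.3·cos θ, y += 1.3·sin θ → (2.7081, -5.2334, 98.0000°)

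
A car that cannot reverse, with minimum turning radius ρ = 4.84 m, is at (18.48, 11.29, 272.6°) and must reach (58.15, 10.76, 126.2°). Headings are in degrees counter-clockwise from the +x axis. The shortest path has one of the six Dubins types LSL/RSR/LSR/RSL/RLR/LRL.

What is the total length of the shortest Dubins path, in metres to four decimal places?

Let ψ = atan2(Δy, Δx) = atan2(-0.53, 39.67) = -0.7654° be the start→goal bearing.
Normalize: d = |goal − start| / ρ = 39.673540/4.84 = 8.197012, α = (θ_start − ψ) mod 360° = 273.3654° = 4.771127 rad, β = (θ_goal − ψ) mod 360° = 126.9654° = 2.215965 rad.
Common terms: sin α = -0.998275, cos α = 0.058704, sin β = 0.798998, cos β = -0.601333, cos(α−β) = -0.832921, d² = 67.191013. Work in radians in the unit-radius frame; every candidate has L = ρ·(t + p + q).
LSL: p² = 2 + d² − 2cos(α−β) + 2d(sin α − sin β) = 41.392304; p = √p² = 6.433685; φ = atan2(cos β − cos α, d + sin α − sin β) = -0.102772 rad; t = (φ − α) mod 2π = 1.409287 rad, q = (β − φ) mod 2π = 2.318737 rad → L = 4.84·(1.409287 + 6.433685 + 2.318737) = 4.84·10.161708 = 49.182669 m
RSR: p² = 2 + d² − 2cos(α−β) + 2d(sin β − sin α) = 100.321407; p = √p² = 10.016057; φ = atan2(cos α − cos β, d − sin α + sin β) = 0.065946 rad; t = (α − φ) mod 2π = 4.705181 rad, q = (φ − β) mod 2π = 4.133166 rad → L = 4.84·(4.705181 + 10.016057 + 4.133166) = 4.84·18.854405 = 91.255319 m
LSR: p² = d² − 2 + 2cos(α−β) + 2d(sin α + sin β) = 60.258218; p = √p² = 7.762617; φ = atan2(−cos α − cos β, d + sin α + sin β) − atan2(−2, p) = 0.319905 rad; t = (φ − α) mod 2π = 1.831963 rad, q = (φ − β) mod 2π = 4.387125 rad → L = 4.84·(1.831963 + 7.762617 + 4.387125) = 4.84·13.981705 = 67.671454 m
RSL: p² = d² − 2 + 2cos(α−β) − 2d(sin α + sin β) = 66.792123; p = √p² = 8.172645; φ = atan2(cos α + cos β, d − sin α − sin β) − atan2(2, p) = -0.304539 rad; t = (α − φ) mod 2π = 5.075666 rad, q = (β − φ) mod 2π = 2.520504 rad → L = 4.84·(5.075666 + 8.172645 + 2.520504) = 4.84·15.768816 = 76.321068 m
RLR: c = (6 − d² + 2cos(α−β) + 2d(sin α − sin β))/8 = -11.540176, |c| > 1 → infeasible
LRL: c = (6 − d² + 2cos(α−β) − 2d(sin α − sin β))/8 = -4.174038, |c| > 1 → infeasible
Shortest: LSL with L = 49.182669 m ≈ 49.1827 m

49.1827 m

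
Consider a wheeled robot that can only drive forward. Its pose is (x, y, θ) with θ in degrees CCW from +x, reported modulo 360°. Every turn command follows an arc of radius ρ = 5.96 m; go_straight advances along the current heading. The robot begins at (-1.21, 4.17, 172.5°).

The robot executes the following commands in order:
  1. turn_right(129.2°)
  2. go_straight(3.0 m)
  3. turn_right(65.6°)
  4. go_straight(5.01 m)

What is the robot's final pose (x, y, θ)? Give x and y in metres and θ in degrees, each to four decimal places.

set_pose: (x, y, θ) = (-1.2100, 4.1700, 172.5000°), ρ = 5.96
turn_right(129.2°): centre at ρ to the right, rotate −129.2° → (-4.5195, 14.4165, 43.3000°)
go_straight(3.0): x += 3.0·cos θ, y += 3.0·sin θ → (-2.3362, 16.4740, 43.3000°)
turn_right(65.6°): centre at ρ to the right, rotate −65.6° → (4.0128, 17.6507, -22.3000° ≡ 337.7000°)
go_straight(5.01): x += 5.01·cos θ, y += 5.01·sin θ → (8.6481, 15.7496, 337.7000°)

(8.6481, 15.7496, 337.7000°)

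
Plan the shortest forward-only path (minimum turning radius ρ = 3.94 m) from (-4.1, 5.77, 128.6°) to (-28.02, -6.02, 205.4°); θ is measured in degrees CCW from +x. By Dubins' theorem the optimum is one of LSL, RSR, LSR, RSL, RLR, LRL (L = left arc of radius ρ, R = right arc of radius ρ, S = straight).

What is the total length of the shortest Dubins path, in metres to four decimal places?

Let ψ = atan2(Δy, Δx) = atan2(-11.79, -23.92) = -153.7616° be the start→goal bearing.
Normalize: d = |goal − start| / ρ = 26.667780/3.94 = 6.768472, α = (θ_start − ψ) mod 360° = 282.3616° = 4.928140 rad, β = (θ_goal − ψ) mod 360° = 359.1616° = 6.268553 rad.
Common terms: sin α = -0.976816, cos α = 0.214081, sin β = -0.014632, cos β = 0.999893, cos(α−β) = 0.228351, d² = 45.812215. Work in radians in the unit-radius frame; every candidate has L = ρ·(t + p + q).
LSL: p² = 2 + d² − 2cos(α−β) + 2d(sin α − sin β) = 34.330480; p = √p² = 5.859222; φ = atan2(cos β − cos α, d + sin α − sin β) = 0.134521 rad; t = (φ − α) mod 2π = 1.489566 rad, q = (β − φ) mod 2π = 6.134032 rad → L = 3.94·(1.489566 + 5.859222 + 6.134032) = 3.94·13.482820 = 53.122311 m
RSR: p² = 2 + d² − 2cos(α−β) + 2d(sin β − sin α) = 60.380546; p = √p² = 7.770492; φ = atan2(cos α − cos β, d − sin α + sin β) = -0.101301 rad; t = (α − φ) mod 2π = 5.029441 rad, q = (φ − β) mod 2π = 6.196517 rad → L = 3.94·(5.029441 + 7.770492 + 6.196517) = 3.94·18.996450 = 74.846012 m
LSR: p² = d² − 2 + 2cos(α−β) + 2d(sin α + sin β) = 30.847747; p = √p² = 5.554075; φ = atan2(−cos α − cos β, d + sin α + sin β) − atan2(−2, p) = 0.138516 rad; t = (φ − α) mod 2π = 1.493561 rad, q = (φ − β) mod 2π = 0.153148 rad → L = 3.94·(1.493561 + 5.554075 + 0.153148) = 3.94·7.200784 = 28.371088 m
RSL: p² = d² − 2 + 2cos(α−β) − 2d(sin α + sin β) = 57.690087; p = √p² = 7.595399; φ = atan2(cos α + cos β, d − sin α − sin β) − atan2(2, p) = -0.102289 rad; t = (α − φ) mod 2π = 5.030429 rad, q = (β − φ) mod 2π = 0.087657 rad → L = 3.94·(5.030429 + 7.595399 + 0.087657) = 3.94·12.713485 = 50.091131 m
RLR: c = (6 − d² + 2cos(α−β) + 2d(sin α − sin β))/8 = -6.547568, |c| > 1 → infeasible
LRL: c = (6 − d² + 2cos(α−β) − 2d(sin α − sin β))/8 = -3.291310, |c| > 1 → infeasible
Shortest: LSR with L = 28.371088 m ≈ 28.3711 m

28.3711 m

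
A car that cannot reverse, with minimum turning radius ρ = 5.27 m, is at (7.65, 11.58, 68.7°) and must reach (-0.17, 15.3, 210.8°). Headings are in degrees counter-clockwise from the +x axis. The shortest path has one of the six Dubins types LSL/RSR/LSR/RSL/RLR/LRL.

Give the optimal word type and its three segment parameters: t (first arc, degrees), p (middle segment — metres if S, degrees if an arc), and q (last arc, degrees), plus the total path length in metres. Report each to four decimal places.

Let ψ = atan2(Δy, Δx) = atan2(3.72, -7.82) = 154.5594° be the start→goal bearing.
Normalize: d = |goal − start| / ρ = 8.659723/5.27 = 1.643211, α = (θ_start − ψ) mod 360° = 274.1406° = 4.784656 rad, β = (θ_goal − ψ) mod 360° = 56.2406° = 0.981583 rad.
Common terms: sin α = -0.997390, cos α = 0.072204, sin β = 0.831378, cos β = 0.555707, cos(α−β) = -0.789084, d² = 2.700143. Work in radians in the unit-radius frame; every candidate has L = ρ·(t + p + q).
LSL: p² = 2 + d² − 2cos(α−β) + 2d(sin α − sin β) = 0.268206; p = √p² = 0.517886; φ = atan2(cos β − cos α, d + sin α − sin β) = 1.937239 rad; t = (φ − α) mod 2π = 3.435769 rad, q = (β − φ) mod 2π = 5.327529 rad → L = 5.27·(3.435769 + 0.517886 + 5.327529) = 5.27·9.281185 = 48.911843 m
RSR: p² = 2 + d² − 2cos(α−β) + 2d(sin β − sin α) = 12.288416; p = √p² = 3.505484; φ = atan2(cos α − cos β, d − sin α + sin β) = -0.138369 rad; t = (α − φ) mod 2π = 4.923025 rad, q = (φ − β) mod 2π = 5.163233 rad → L = 5.27·(4.923025 + 3.505484 + 5.163233) = 5.27·13.591741 = 71.628477 m
LSR: p² = d² − 2 + 2cos(α−β) + 2d(sin α + sin β) = -1.423609 < 0 → infeasible
RSL: p² = d² − 2 + 2cos(α−β) − 2d(sin α + sin β) = -0.332441 < 0 → infeasible
RLR: c = (6 − d² + 2cos(α−β) + 2d(sin α − sin β))/8 = -0.536052; p = 2π − arccos c = 4.146636 rad; φ = atan2(cos α − cos β, d − sin α + sin β) = -0.138369 rad; t = (α − φ + p/2) mod 2π = 0.713157 rad, q = (α − β − t + p) mod 2π = 0.953366 rad → L = 5.27·(0.713157 + 4.146636 + 0.953366) = 5.27·5.813158 = 30.635344 m
LRL: c = (6 − d² + 2cos(α−β) − 2d(sin α − sin β))/8 = 0.966474; p = 2π − arccos c = 6.023513 rad; φ = atan2(cos β − cos α, d + sin α − sin β) = 1.937239 rad; t = (φ − α + p/2) mod 2π = 0.164340 rad, q = (β − α − t + p) mod 2π = 2.056101 rad → L = 5.27·(0.164340 + 6.023513 + 2.056101) = 5.27·8.243954 = 43.445637 m
Shortest: RLR with L = 30.635344 m ≈ 30.6353 m
Convert RLR to answer units (arcs ×180/π): t = 0.713157·180/π = 40.8609°, p = 4.146636·180/π = 237.5847°, q = 0.953366·180/π = 54.6238°, L = 30.6353 m.

RLR: t = 40.8609°, p = 237.5847°, q = 54.6238°, L = 30.6353 m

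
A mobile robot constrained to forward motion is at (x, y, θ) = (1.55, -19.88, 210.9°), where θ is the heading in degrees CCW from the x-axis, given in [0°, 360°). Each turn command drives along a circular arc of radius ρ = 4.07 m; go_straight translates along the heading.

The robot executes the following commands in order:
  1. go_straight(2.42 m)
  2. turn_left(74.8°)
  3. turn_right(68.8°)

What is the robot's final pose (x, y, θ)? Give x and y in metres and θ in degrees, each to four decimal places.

set_pose: (x, y, θ) = (1.5500, -19.8800, 210.9000°), ρ = 4.07
go_straight(2.42): x += 2.42·cos θ, y += 2.42·sin θ → (-0.5265, -21.1228, 210.9000°)
turn_left(74.8°): centre at ρ to the left, rotate +74.8° → (-2.3546, -25.7164, 285.7000°)
turn_right(68.8°): centre at ρ to the right, rotate −68.8° → (-3.8290, -30.0725, 216.9000°)

(-3.8290, -30.0725, 216.9000°)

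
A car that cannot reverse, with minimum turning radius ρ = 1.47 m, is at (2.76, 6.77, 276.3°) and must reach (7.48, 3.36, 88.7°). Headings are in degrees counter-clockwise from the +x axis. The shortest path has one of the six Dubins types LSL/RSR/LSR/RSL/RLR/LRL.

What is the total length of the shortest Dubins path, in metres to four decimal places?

8.3878 m

Let ψ = atan2(Δy, Δx) = atan2(-3.41, 4.72) = -35.8465° be the start→goal bearing.
Normalize: d = |goal − start| / ρ = 5.822929/1.47 = 3.961176, α = (θ_start − ψ) mod 360° = 312.1465° = 5.447984 rad, β = (θ_goal − ψ) mod 360° = 124.5465° = 2.173747 rad.
Common terms: sin α = -0.741431, cos α = 0.671029, sin β = 0.823666, cos β = -0.567075, cos(α−β) = -0.991216, d² = 15.690916. Work in radians in the unit-radius frame; every candidate has L = ρ·(t + p + q).
LSL: p² = 2 + d² − 2cos(α−β) + 2d(sin α − sin β) = 7.274094; p = √p² = 2.697053; φ = atan2(cos β − cos α, d + sin α − sin β) = -0.476935 rad; t = (φ − α) mod 2π = 0.358266 rad, q = (β − φ) mod 2π = 2.650681 rad → L = 1.47·(0.358266 + 2.697053 + 2.650681) = 1.47·5.706001 = 8.387821 m
RSR: p² = 2 + d² − 2cos(α−β) + 2d(sin β − sin α) = 32.072599; p = √p² = 5.663268; φ = atan2(cos α − cos β, d − sin α + sin β) = 0.220400 rad; t = (α − φ) mod 2π = 5.227584 rad, q = (φ − β) mod 2π = 4.329839 rad → L = 1.47·(5.227584 + 5.663268 + 4.329839) = 1.47·15.220691 = 22.374415 m
LSR: p² = d² − 2 + 2cos(α−β) + 2d(sin α + sin β) = 12.359978; p = √p² = 3.515676; φ = atan2(−cos α − cos β, d + sin α + sin β) − atan2(−2, p) = 0.491520 rad; t = (φ − α) mod 2π = 1.326720 rad, q = (φ − β) mod 2π = 4.600958 rad → L = 1.47·(1.326720 + 3.515676 + 4.600958) = 1.47·9.443354 = 13.881731 m
RSL: p² = d² − 2 + 2cos(α−β) − 2d(sin α + sin β) = 11.056992; p = √p² = 3.325206; φ = atan2(cos α + cos β, d − sin α − sin β) − atan2(2, p) = -0.514704 rad; t = (α − φ) mod 2π = 5.962689 rad, q = (β − φ) mod 2π = 2.688451 rad → L = 1.47·(5.962689 + 3.325206 + 2.688451) = 1.47·11.976345 = 17.605227 m
RLR: c = (6 − d² + 2cos(α−β) + 2d(sin α − sin β))/8 = -3.009075, |c| > 1 → infeasible
LRL: c = (6 − d² + 2cos(α−β) − 2d(sin α − sin β))/8 = 0.090738; p = 2π − arccos c = 4.803252 rad; φ = atan2(cos β − cos α, d + sin α − sin β) = -0.476935 rad; t = (φ − α + p/2) mod 2π = 2.759892 rad, q = (β − α − t + p) mod 2π = 5.052308 rad → L = 1.47·(2.759892 + 4.803252 + 5.052308) = 1.47·12.615452 = 18.544714 m
Shortest: LSL with L = 8.387821 m ≈ 8.3878 m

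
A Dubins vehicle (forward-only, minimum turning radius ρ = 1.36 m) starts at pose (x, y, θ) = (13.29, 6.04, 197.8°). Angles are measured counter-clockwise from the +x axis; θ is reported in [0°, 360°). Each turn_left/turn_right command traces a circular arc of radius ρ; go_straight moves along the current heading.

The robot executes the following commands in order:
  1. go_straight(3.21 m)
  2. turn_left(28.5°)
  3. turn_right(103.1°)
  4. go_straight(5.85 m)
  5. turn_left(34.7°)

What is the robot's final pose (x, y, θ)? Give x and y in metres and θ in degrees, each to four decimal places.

(3.7154, 10.3088, 157.9000°)

set_pose: (x, y, θ) = (13.2900, 6.0400, 197.8000°), ρ = 1.36
go_straight(3.21): x += 3.21·cos θ, y += 3.21·sin θ → (10.2337, 5.0587, 197.8000°)
turn_left(28.5°): centre at ρ to the left, rotate +28.5° → (9.6662, 4.7034, 226.3000°)
turn_right(103.1°): centre at ρ to the right, rotate −103.1° → (7.5449, 4.8983, 123.2000°)
go_straight(5.85): x += 5.85·cos θ, y += 5.85·sin θ → (4.3417, 9.7934, 123.2000°)
turn_left(34.7°): centre at ρ to the left, rotate +34.7° → (3.7154, 10.3088, 157.9000°)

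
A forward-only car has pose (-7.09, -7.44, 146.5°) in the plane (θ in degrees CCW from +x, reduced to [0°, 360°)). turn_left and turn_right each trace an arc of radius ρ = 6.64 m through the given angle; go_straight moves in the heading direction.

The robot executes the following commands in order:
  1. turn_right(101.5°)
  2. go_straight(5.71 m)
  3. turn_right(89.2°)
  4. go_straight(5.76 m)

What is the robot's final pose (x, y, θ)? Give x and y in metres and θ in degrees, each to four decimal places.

(9.3710, 2.8792, 315.8000°)

set_pose: (x, y, θ) = (-7.0900, -7.4400, 146.5000°), ρ = 6.64
turn_right(101.5°): centre at ρ to the right, rotate −101.5° → (-8.1203, 2.7922, 45.0000°)
go_straight(5.71): x += 5.71·cos θ, y += 5.71·sin θ → (-4.0827, 6.8298, 45.0000°)
turn_right(89.2°): centre at ρ to the right, rotate −89.2° → (5.2416, 6.8949, -44.2000° ≡ 315.8000°)
go_straight(5.76): x += 5.76·cos θ, y += 5.76·sin θ → (9.3710, 2.8792, 315.8000°)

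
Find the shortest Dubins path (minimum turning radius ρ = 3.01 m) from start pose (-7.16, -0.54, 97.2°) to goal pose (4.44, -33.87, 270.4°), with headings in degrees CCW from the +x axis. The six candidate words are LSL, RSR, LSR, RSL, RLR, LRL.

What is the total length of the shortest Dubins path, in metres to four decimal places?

Let ψ = atan2(Δy, Δx) = atan2(-33.33, 11.60) = -70.8103° be the start→goal bearing.
Normalize: d = |goal − start| / ρ = 35.290918/3.01 = 11.724558, α = (θ_start − ψ) mod 360° = 168.0103° = 2.932333 rad, β = (θ_goal − ψ) mod 360° = 341.2103° = 5.955244 rad.
Common terms: sin α = 0.207735, cos α = -0.978185, sin β = -0.322095, cos β = 0.946707, cos(α−β) = -0.992966, d² = 137.465249. Work in radians in the unit-radius frame; every candidate has L = ρ·(t + p + q).
LSL: p² = 2 + d² − 2cos(α−β) + 2d(sin α − sin β) = 153.875237; p = √p² = 12.404646; φ = atan2(cos β − cos α, d + sin α − sin β) = 0.155805 rad; t = (φ − α) mod 2π = 3.506657 rad, q = (β − φ) mod 2π = 5.799439 rad → L = 3.01·(3.506657 + 12.404646 + 5.799439) = 3.01·21.710741 = 65.349331 m
RSR: p² = 2 + d² − 2cos(α−β) + 2d(sin β − sin α) = 129.027123; p = √p² = 11.359011; φ = atan2(cos α − cos β, d − sin α + sin β) = -0.170281 rad; t = (α − φ) mod 2π = 3.102615 rad, q = (φ − β) mod 2π = 0.157660 rad → L = 3.01·(3.102615 + 11.359011 + 0.157660) = 3.01·14.619286 = 44.004050 m
LSR: p² = d² − 2 + 2cos(α−β) + 2d(sin α + sin β) = 130.797684; p = √p² = 11.436682; φ = atan2(−cos α − cos β, d + sin α + sin β) − atan2(−2, p) = 0.175836 rad; t = (φ − α) mod 2π = 3.526688 rad, q = (φ − β) mod 2π = 0.503778 rad → L = 3.01·(3.526688 + 11.436682 + 0.503778) = 3.01·15.467148 = 46.556116 m
RSL: p² = d² − 2 + 2cos(α−β) − 2d(sin α + sin β) = 136.160951; p = √p² = 11.668802; φ = atan2(cos α + cos β, d − sin α − sin β) − atan2(2, p) = -0.172407 rad; t = (α − φ) mod 2π = 3.104740 rad, q = (β − φ) mod 2π = 6.127650 rad → L = 3.01·(3.104740 + 11.668802 + 6.127650) = 3.01·20.901193 = 62.912590 m
RLR: c = (6 − d² + 2cos(α−β) + 2d(sin α − sin β))/8 = -15.128390, |c| > 1 → infeasible
LRL: c = (6 − d² + 2cos(α−β) − 2d(sin α − sin β))/8 = -18.234405, |c| > 1 → infeasible
Shortest: RSR with L = 44.004050 m ≈ 44.0040 m

44.0040 m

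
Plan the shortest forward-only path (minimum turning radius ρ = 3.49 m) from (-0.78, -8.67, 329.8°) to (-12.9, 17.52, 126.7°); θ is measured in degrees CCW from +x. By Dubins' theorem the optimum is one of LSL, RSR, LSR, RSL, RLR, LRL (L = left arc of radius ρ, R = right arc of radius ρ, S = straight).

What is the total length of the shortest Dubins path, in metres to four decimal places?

36.4405 m

Let ψ = atan2(Δy, Δx) = atan2(26.19, -12.12) = 114.8334° be the start→goal bearing.
Normalize: d = |goal − start| / ρ = 28.858456/3.49 = 8.268899, α = (θ_start − ψ) mod 360° = 214.9666° = 3.751875 rad, β = (θ_goal − ψ) mod 360° = 11.8666° = 0.207112 rad.
Common terms: sin α = -0.573099, cos α = -0.819486, sin β = 0.205634, cos β = 0.978629, cos(α−β) = -0.919821, d² = 68.374685. Work in radians in the unit-radius frame; every candidate has L = ρ·(t + p + q).
LSL: p² = 2 + d² − 2cos(α−β) + 2d(sin α − sin β) = 59.335797; p = √p² = 7.702973; φ = atan2(cos β − cos α, d + sin α − sin β) = 0.235605 rad; t = (φ − α) mod 2π = 2.766915 rad, q = (β − φ) mod 2π = 6.254692 rad → L = 3.49·(2.766915 + 7.702973 + 6.254692) = 3.49·16.724580 = 58.368785 m
RSR: p² = 2 + d² − 2cos(α−β) + 2d(sin β − sin α) = 85.092859; p = √p² = 9.224579; φ = atan2(cos α − cos β, d − sin α + sin β) = -0.196183 rad; t = (α − φ) mod 2π = 3.948058 rad, q = (φ − β) mod 2π = 5.879891 rad → L = 3.49·(3.948058 + 9.224579 + 5.879891) = 3.49·19.052528 = 66.493323 m
LSR: p² = d² − 2 + 2cos(α−β) + 2d(sin α + sin β) = 58.457980; p = √p² = 7.645782; φ = atan2(−cos α − cos β, d + sin α + sin β) − atan2(−2, p) = 0.235711 rad; t = (φ − α) mod 2π = 2.767021 rad, q = (φ − β) mod 2π = 0.028600 rad → L = 3.49·(2.767021 + 7.645782 + 0.028600) = 3.49·10.441403 = 36.440495 m
RSL: p² = d² − 2 + 2cos(α−β) − 2d(sin α + sin β) = 70.612104; p = √p² = 8.403101; φ = atan2(cos α + cos β, d − sin α − sin β) − atan2(2, p) = -0.215235 rad; t = (α − φ) mod 2π = 3.967110 rad, q = (β − φ) mod 2π = 0.422347 rad → L = 3.49·(3.967110 + 8.403101 + 0.422347) = 3.49·12.792558 = 44.646027 m
RLR: c = (6 − d² + 2cos(α−β) + 2d(sin α − sin β))/8 = -9.636607, |c| > 1 → infeasible
LRL: c = (6 − d² + 2cos(α−β) − 2d(sin α − sin β))/8 = -6.416975, |c| > 1 → infeasible
Shortest: LSR with L = 36.440495 m ≈ 36.4405 m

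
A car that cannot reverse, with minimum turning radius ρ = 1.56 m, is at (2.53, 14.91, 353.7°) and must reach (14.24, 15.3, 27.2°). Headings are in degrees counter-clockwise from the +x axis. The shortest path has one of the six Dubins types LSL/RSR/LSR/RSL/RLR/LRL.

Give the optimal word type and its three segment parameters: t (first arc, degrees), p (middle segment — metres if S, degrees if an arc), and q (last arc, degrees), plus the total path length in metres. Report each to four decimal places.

Let ψ = atan2(Δy, Δx) = atan2(0.39, 11.71) = 1.9075° be the start→goal bearing.
Normalize: d = |goal − start| / ρ = 11.716493/1.56 = 7.510572, α = (θ_start − ψ) mod 360° = 351.7925° = 6.139937 rad, β = (θ_goal − ψ) mod 360° = 25.2925° = 0.441437 rad.
Common terms: sin α = -0.142759, cos α = 0.989757, sin β = 0.427239, cos β = 0.904139, cos(α−β) = 0.833886, d² = 56.408695. Work in radians in the unit-radius frame; every candidate has L = ρ·(t + p + q).
LSL: p² = 2 + d² − 2cos(α−β) + 2d(sin α − sin β) = 48.178900; p = √p² = 6.941102; φ = atan2(cos β − cos α, d + sin α − sin β) = -0.012335 rad; t = (φ − α) mod 2π = 0.130913 rad, q = (β − φ) mod 2π = 0.453772 rad → L = 1.56·(0.130913 + 6.941102 + 0.453772) = 1.56·7.525788 = 11.740229 m
RSR: p² = 2 + d² − 2cos(α−β) + 2d(sin β − sin α) = 65.302946; p = √p² = 8.081024; φ = atan2(cos α − cos β, d − sin α + sin β) = 0.010595 rad; t = (α − φ) mod 2π = 6.129342 rad, q = (φ − β) mod 2π = 5.852344 rad → L = 1.56·(6.129342 + 8.081024 + 5.852344) = 1.56·20.062709 = 31.297826 m
LSR: p² = d² − 2 + 2cos(α−β) + 2d(sin α + sin β) = 60.349686; p = √p² = 7.768506; φ = atan2(−cos α − cos β, d + sin α + sin β) − atan2(−2, p) = 0.013635 rad; t = (φ − α) mod 2π = 0.156883 rad, q = (φ − β) mod 2π = 5.855383 rad → L = 1.56·(0.156883 + 7.768506 + 5.855383) = 1.56·13.780772 = 21.498004 m
RSL: p² = d² − 2 + 2cos(α−β) − 2d(sin α + sin β) = 51.803248; p = √p² = 7.197447; φ = atan2(cos α + cos β, d − sin α − sin β) − atan2(2, p) = -0.014712 rad; t = (α − φ) mod 2π = 6.154649 rad, q = (β − φ) mod 2π = 0.456149 rad → L = 1.56·(6.154649 + 7.197447 + 0.456149) = 1.56·13.808246 = 21.540864 m
RLR: c = (6 − d² + 2cos(α−β) + 2d(sin α − sin β))/8 = -7.162868, |c| > 1 → infeasible
LRL: c = (6 − d² + 2cos(α−β) − 2d(sin α − sin β))/8 = -5.022363, |c| > 1 → infeasible
Shortest: LSL with L = 11.740229 m ≈ 11.7402 m
Convert LSL to answer units (arcs ×180/π): t = 0.130913·180/π = 7.5008°, p = ρ·p = 1.56·6.941102 = 10.8281 m, q = 0.453772·180/π = 25.9992°, L = 11.7402 m.

LSL: t = 7.5008°, p = 10.8281 m, q = 25.9992°, L = 11.7402 m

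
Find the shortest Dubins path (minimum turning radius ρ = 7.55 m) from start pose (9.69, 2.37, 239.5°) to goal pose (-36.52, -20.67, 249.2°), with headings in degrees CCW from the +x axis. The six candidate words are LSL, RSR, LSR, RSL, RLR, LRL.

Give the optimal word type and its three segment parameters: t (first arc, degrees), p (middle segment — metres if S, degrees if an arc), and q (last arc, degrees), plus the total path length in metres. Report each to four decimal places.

RSL: t = 37.4012°, p = 41.3664 m, q = 47.1012°, L = 52.5015 m

Let ψ = atan2(Δy, Δx) = atan2(-23.04, -46.21) = -153.4995° be the start→goal bearing.
Normalize: d = |goal − start| / ρ = 51.635314/7.55 = 6.839114, α = (θ_start − ψ) mod 360° = 32.9995° = 0.575949 rad, β = (θ_goal − ψ) mod 360° = 42.6995° = 0.745246 rad.
Common terms: sin α = 0.544631, cos α = 0.838676, sin β = 0.678153, cos β = 0.734921, cos(α−β) = 0.985703, d² = 46.773487. Work in radians in the unit-radius frame; every candidate has L = ρ·(t + p + q).
LSL: p² = 2 + d² − 2cos(α−β) + 2d(sin α − sin β) = 44.975741; p = √p² = 6.706396; φ = atan2(cos β − cos α, d + sin α − sin β) = -0.015472 rad; t = (φ − α) mod 2π = 5.691764 rad, q = (β − φ) mod 2π = 0.760718 rad → L = 7.55·(5.691764 + 6.706396 + 0.760718) = 7.55·13.158878 = 99.349527 m
RSR: p² = 2 + d² − 2cos(α−β) + 2d(sin β − sin α) = 48.628419; p = √p² = 6.973408; φ = atan2(cos α − cos β, d − sin α + sin β) = 0.014879 rad; t = (α − φ) mod 2π = 0.561070 rad, q = (φ − β) mod 2π = 5.552818 rad → L = 7.55·(0.561070 + 6.973408 + 5.552818) = 7.55·13.087296 = 98.809088 m
LSR: p² = d² − 2 + 2cos(α−β) + 2d(sin α + sin β) = 63.470412; p = √p² = 7.966832; φ = atan2(−cos α − cos β, d + sin α + sin β) − atan2(−2, p) = 0.053192 rad; t = (φ − α) mod 2π = 5.760428 rad, q = (φ − β) mod 2π = 5.591131 rad → L = 7.55·(5.760428 + 7.966832 + 5.591131) = 7.55·19.318392 = 145.853859 m
RSL: p² = d² − 2 + 2cos(α−β) − 2d(sin α + sin β) = 30.019376; p = √p² = 5.478994; φ = atan2(cos α + cos β, d − sin α − sin β) − atan2(2, p) = -0.076824 rad; t = (α − φ) mod 2π = 0.652773 rad, q = (β − φ) mod 2π = 0.822070 rad → L = 7.55·(0.652773 + 5.478994 + 0.822070) = 7.55·6.953837 = 52.501473 m
RLR: c = (6 − d² + 2cos(α−β) + 2d(sin α − sin β))/8 = -5.078552, |c| > 1 → infeasible
LRL: c = (6 − d² + 2cos(α−β) − 2d(sin α − sin β))/8 = -4.621968, |c| > 1 → infeasible
Shortest: RSL with L = 52.501473 m ≈ 52.5015 m
Convert RSL to answer units (arcs ×180/π): t = 0.652773·180/π = 37.4012°, p = ρ·p = 7.55·5.478994 = 41.3664 m, q = 0.822070·180/π = 47.1012°, L = 52.5015 m.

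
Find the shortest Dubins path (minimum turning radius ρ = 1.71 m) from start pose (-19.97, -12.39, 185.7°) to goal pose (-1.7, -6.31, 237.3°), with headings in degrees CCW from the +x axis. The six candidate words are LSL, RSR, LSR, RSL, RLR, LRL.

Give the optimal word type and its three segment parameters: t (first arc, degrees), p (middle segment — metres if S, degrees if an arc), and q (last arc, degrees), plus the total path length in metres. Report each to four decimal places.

Let ψ = atan2(Δy, Δx) = atan2(6.08, 18.27) = 18.4067° be the start→goal bearing.
Normalize: d = |goal − start| / ρ = 19.255111/1.71 = 11.260299, α = (θ_start − ψ) mod 360° = 167.2933° = 2.919819 rad, β = (θ_goal − ψ) mod 360° = 218.8933° = 3.820408 rad.
Common terms: sin α = 0.219961, cos α = -0.975509, sin β = -0.627872, cos β = -0.778317, cos(α−β) = 0.621148, d² = 126.794330. Work in radians in the unit-radius frame; every candidate has L = ρ·(t + p + q).
LSL: p² = 2 + d² − 2cos(α−β) + 2d(sin α − sin β) = 146.645727; p = √p² = 12.109737; φ = atan2(cos β − cos α, d + sin α − sin β) = 0.016284 rad; t = (φ − α) mod 2π = 3.379651 rad, q = (β − φ) mod 2π = 3.804124 rad → L = 1.71·(3.379651 + 12.109737 + 3.804124) = 1.71·19.293512 = 32.991906 m
RSR: p² = 2 + d² − 2cos(α−β) + 2d(sin β − sin α) = 108.458342; p = √p² = 10.414333; φ = atan2(cos α − cos β, d − sin α + sin β) = -0.018936 rad; t = (α − φ) mod 2π = 2.938754 rad, q = (φ − β) mod 2π = 2.443841 rad → L = 1.71·(2.938754 + 10.414333 + 2.443841) = 1.71·15.796929 = 27.012748 m
LSR: p² = d² − 2 + 2cos(α−β) + 2d(sin α + sin β) = 116.850222; p = √p² = 10.809728; φ = atan2(−cos α − cos β, d + sin α + sin β) − atan2(−2, p) = 0.343172 rad; t = (φ − α) mod 2π = 3.706539 rad, q = (φ − β) mod 2π = 2.805949 rad → L = 1.71·(3.706539 + 10.809728 + 2.805949) = 1.71·17.322215 = 29.620988 m
RSL: p² = d² − 2 + 2cos(α−β) − 2d(sin α + sin β) = 135.223029; p = √p² = 11.628544; φ = atan2(cos α + cos β, d − sin α − sin β) − atan2(2, p) = -0.319515 rad; t = (α − φ) mod 2π = 3.239334 rad, q = (β − φ) mod 2π = 4.139924 rad → L = 1.71·(3.239334 + 11.628544 + 4.139924) = 1.71·19.007801 = 32.503340 m
RLR: c = (6 − d² + 2cos(α−β) + 2d(sin α − sin β))/8 = -12.557293, |c| > 1 → infeasible
LRL: c = (6 − d² + 2cos(α−β) − 2d(sin α − sin β))/8 = -17.330716, |c| > 1 → infeasible
Shortest: RSR with L = 27.012748 m ≈ 27.0127 m
Convert RSR to answer units (arcs ×180/π): t = 2.938754·180/π = 168.3782°, p = ρ·p = 1.71·10.414333 = 17.8085 m, q = 2.443841·180/π = 140.0218°, L = 27.0127 m.

RSR: t = 168.3782°, p = 17.8085 m, q = 140.0218°, L = 27.0127 m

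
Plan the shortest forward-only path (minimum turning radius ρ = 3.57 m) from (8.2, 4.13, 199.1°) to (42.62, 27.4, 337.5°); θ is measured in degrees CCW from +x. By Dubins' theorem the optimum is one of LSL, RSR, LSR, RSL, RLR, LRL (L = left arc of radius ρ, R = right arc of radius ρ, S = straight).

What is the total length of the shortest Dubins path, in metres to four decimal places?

Let ψ = atan2(Δy, Δx) = atan2(23.27, 34.42) = 34.0611° be the start→goal bearing.
Normalize: d = |goal − start| / ρ = 41.547916/3.57 = 11.638072, α = (θ_start − ψ) mod 360° = 165.0389° = 2.880473 rad, β = (θ_goal − ψ) mod 360° = 303.4389° = 5.296008 rad.
Common terms: sin α = 0.258163, cos α = -0.966101, sin β = -0.834474, cos β = 0.551048, cos(α−β) = -0.747798, d² = 135.444711. Work in radians in the unit-radius frame; every candidate has L = ρ·(t + p + q).
LSL: p² = 2 + d² − 2cos(α−β) + 2d(sin α − sin β) = 164.372667; p = √p² = 12.820790; φ = atan2(cos β − cos α, d + sin α − sin β) = 0.118613 rad; t = (φ − α) mod 2π = 3.521326 rad, q = (β − φ) mod 2π = 5.177395 rad → L = 3.57·(3.521326 + 12.820790 + 5.177395) = 3.57·21.519511 = 76.824656 m
RSR: p² = 2 + d² − 2cos(α−β) + 2d(sin β − sin α) = 113.507948; p = √p² = 10.654011; φ = atan2(cos α − cos β, d − sin α + sin β) = -0.142887 rad; t = (α − φ) mod 2π = 3.023360 rad, q = (φ − β) mod 2π = 0.844289 rad → L = 3.57·(3.023360 + 10.654011 + 0.844289) = 3.57·14.521661 = 51.842328 m
LSR: p² = d² − 2 + 2cos(α−β) + 2d(sin α + sin β) = 118.534818; p = √p² = 10.887370; φ = atan2(−cos α − cos β, d + sin α + sin β) − atan2(−2, p) = 0.219178 rad; t = (φ − α) mod 2π = 3.621890 rad, q = (φ − β) mod 2π = 1.206354 rad → L = 3.57·(3.621890 + 10.887370 + 1.206354) = 3.57·15.715614 = 56.104743 m
RSL: p² = d² − 2 + 2cos(α−β) − 2d(sin α + sin β) = 145.363412; p = √p² = 12.056675; φ = atan2(cos α + cos β, d − sin α − sin β) − atan2(2, p) = -0.198354 rad; t = (α − φ) mod 2π = 3.078827 rad, q = (β − φ) mod 2π = 5.494362 rad → L = 3.57·(3.078827 + 12.056675 + 5.494362) = 3.57·20.629864 = 73.648615 m
RLR: c = (6 − d² + 2cos(α−β) + 2d(sin α − sin β))/8 = -13.188493, |c| > 1 → infeasible
LRL: c = (6 − d² + 2cos(α−β) − 2d(sin α − sin β))/8 = -19.546583, |c| > 1 → infeasible
Shortest: RSR with L = 51.842328 m ≈ 51.8423 m

51.8423 m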